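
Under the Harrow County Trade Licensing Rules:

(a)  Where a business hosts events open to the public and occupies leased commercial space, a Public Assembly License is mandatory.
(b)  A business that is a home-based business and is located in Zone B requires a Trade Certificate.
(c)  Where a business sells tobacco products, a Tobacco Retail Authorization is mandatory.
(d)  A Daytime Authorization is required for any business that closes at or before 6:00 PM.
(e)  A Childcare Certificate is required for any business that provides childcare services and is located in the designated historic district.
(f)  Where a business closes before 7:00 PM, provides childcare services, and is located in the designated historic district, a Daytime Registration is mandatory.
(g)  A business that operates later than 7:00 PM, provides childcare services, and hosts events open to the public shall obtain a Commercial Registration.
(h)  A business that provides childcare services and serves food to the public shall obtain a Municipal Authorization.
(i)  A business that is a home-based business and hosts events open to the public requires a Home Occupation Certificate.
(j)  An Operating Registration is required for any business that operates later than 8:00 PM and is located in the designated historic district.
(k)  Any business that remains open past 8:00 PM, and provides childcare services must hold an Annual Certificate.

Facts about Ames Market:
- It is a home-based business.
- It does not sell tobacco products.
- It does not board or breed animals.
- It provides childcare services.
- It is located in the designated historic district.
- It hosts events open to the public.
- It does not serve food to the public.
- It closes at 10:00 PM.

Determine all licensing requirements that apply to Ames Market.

Annual Certificate, Childcare Certificate, Commercial Registration, Home Occupation Certificate, Operating Registration

(a) hosts events open to the public; is a home-based business (not: occupies leased commercial space) → Public Assembly License not required.
(b) is a home-based business; is located in the designated historic district (not: is located in Zone B) → Trade Certificate not required.
(c) does not sell tobacco products → Tobacco Retail Authorization not required.
(d) closes 10:00 PM, after 6:00 PM → Daytime Authorization not required.
(e) provides childcare services; is located in the designated historic district → Childcare Certificate required.
(f) closes 10:00 PM, after 7:00 PM; provides childcare services; is located in the designated historic district → Daytime Registration not required.
(g) closes 10:00 PM, after 7:00 PM; provides childcare services; hosts events open to the public → Commercial Registration required.
(h) provides childcare services; does not serve food to the public → Municipal Authorization not required.
(i) is a home-based business; hosts events open to the public → Home Occupation Certificate required.
(j) closes 10:00 PM, after 8:00 PM; is located in the designated historic district → Operating Registration required.
(k) closes 10:00 PM, after 8:00 PM; provides childcare services → Annual Certificate required.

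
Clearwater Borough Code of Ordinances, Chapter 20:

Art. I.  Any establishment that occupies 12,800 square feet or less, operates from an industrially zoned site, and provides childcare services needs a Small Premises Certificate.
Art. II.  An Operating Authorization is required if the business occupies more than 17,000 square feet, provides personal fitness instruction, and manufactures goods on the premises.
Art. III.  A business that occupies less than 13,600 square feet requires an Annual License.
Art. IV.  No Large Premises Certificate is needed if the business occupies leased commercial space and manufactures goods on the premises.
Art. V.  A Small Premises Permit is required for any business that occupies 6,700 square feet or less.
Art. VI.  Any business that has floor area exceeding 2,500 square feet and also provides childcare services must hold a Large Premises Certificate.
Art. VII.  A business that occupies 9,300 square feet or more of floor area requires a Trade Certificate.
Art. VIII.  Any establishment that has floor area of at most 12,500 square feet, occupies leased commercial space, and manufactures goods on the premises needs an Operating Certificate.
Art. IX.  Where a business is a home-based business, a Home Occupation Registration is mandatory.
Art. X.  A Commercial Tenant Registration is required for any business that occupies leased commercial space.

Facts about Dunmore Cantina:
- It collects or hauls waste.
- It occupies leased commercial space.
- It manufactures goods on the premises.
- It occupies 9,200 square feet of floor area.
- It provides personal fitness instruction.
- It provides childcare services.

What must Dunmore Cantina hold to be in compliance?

Art. I. floor area 9,200 square feet ≤ 12,800 square feet; occupies leased commercial space (not: operates from an industrially zoned site); provides childcare services → Small Premises Certificate not required.
Art. II. floor area 9,200 square feet ≤ 17,000 square feet; provides personal fitness instruction; manufactures goods on the premises → Operating Authorization not required.
Art. III. floor area 9,200 square feet < 13,600 square feet → Annual License required.
Art. IV. occupies leased commercial space; manufactures goods on the premises → exempt from Large Premises Certificate.
Art. V. floor area 9,200 square feet > 6,700 square feet → Small Premises Permit not required.
Art. VI. floor area 9,200 square feet > 2,500 square feet; provides childcare services → Large Premises Certificate required.
Art. VII. floor area 9,200 square feet < 9,300 square feet → Trade Certificate not required.
Art. VIII. floor area 9,200 square feet ≤ 12,500 square feet; occupies leased commercial space; manufactures goods on the premises → Operating Certificate required.
Art. IX. occupies leased commercial space (not: is a home-based business) → Home Occupation Registration not required.
Art. X. occupies leased commercial space → Commercial Tenant Registration required.

Annual License, Commercial Tenant Registration, Operating Certificate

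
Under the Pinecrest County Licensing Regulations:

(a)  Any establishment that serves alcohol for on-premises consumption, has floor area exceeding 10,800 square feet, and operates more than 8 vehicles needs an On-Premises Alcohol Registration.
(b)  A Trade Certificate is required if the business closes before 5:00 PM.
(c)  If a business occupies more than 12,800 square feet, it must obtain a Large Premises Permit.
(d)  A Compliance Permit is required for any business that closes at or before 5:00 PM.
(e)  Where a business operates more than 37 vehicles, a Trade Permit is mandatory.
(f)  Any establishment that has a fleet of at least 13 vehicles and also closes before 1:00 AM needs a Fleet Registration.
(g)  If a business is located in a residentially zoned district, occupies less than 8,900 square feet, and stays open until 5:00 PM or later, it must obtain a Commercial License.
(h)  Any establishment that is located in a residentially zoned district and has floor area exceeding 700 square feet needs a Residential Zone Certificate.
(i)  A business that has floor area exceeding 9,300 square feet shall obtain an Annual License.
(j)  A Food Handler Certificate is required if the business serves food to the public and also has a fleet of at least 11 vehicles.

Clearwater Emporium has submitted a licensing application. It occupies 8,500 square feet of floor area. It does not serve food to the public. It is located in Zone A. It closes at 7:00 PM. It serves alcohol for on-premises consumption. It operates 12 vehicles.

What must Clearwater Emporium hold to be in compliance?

None

(a) serves alcohol for on-premises consumption; floor area 8,500 square feet ≤ 10,800 square feet; vehicles 12 > 8 → On-Premises Alcohol Registration not required.
(b) closes 7:00 PM, after 5:00 PM → Trade Certificate not required.
(c) floor area 8,500 square feet ≤ 12,800 square feet → Large Premises Permit not required.
(d) closes 7:00 PM, after 5:00 PM → Compliance Permit not required.
(e) vehicles 12 ≤ 37 → Trade Permit not required.
(f) vehicles 12 < 13; closes 7:00 PM, at/before 1:00 AM → Fleet Registration not required.
(g) is located in Zone A (not: is located in a residentially zoned district); floor area 8,500 square feet < 8,900 square feet; closes 7:00 PM, after 5:00 PM → Commercial License not required.
(h) is located in Zone A (not: is located in a residentially zoned district); floor area 8,500 square feet > 700 square feet → Residential Zone Certificate not required.
(i) floor area 8,500 square feet ≤ 9,300 square feet → Annual License not required.
(j) does not serve food to the public; vehicles 12 ≥ 11 → Food Handler Certificate not required.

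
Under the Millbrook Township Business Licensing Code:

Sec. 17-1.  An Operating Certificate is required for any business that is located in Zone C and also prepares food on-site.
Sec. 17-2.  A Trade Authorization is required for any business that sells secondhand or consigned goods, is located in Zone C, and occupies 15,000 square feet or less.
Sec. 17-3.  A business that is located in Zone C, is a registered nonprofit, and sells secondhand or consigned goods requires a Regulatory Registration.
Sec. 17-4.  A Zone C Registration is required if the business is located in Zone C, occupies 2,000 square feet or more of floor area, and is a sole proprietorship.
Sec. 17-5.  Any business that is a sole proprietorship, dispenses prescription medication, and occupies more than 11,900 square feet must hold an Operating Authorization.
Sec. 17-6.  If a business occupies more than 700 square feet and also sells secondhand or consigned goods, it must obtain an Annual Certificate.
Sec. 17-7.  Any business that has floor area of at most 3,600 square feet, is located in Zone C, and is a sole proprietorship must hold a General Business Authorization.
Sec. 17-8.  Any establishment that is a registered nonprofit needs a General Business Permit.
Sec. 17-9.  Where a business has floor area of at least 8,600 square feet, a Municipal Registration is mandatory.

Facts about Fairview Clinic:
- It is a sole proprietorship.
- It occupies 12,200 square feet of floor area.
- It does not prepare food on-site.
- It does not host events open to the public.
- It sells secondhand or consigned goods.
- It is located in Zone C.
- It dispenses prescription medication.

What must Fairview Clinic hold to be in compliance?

Sec. 17-1. is located in Zone C; does not prepare food on-site → Operating Certificate not required.
Sec. 17-2. sells secondhand or consigned goods; is located in Zone C; floor area 12,200 square feet ≤ 15,000 square feet → Trade Authorization required.
Sec. 17-3. is located in Zone C; is a sole proprietorship (not: is a registered nonprofit); sells secondhand or consigned goods → Regulatory Registration not required.
Sec. 17-4. is located in Zone C; floor area 12,200 square feet ≥ 2,000 square feet; is a sole proprietorship → Zone C Registration required.
Sec. 17-5. is a sole proprietorship; dispenses prescription medication; floor area 12,200 square feet > 11,900 square feet → Operating Authorization required.
Sec. 17-6. floor area 12,200 square feet > 700 square feet; sells secondhand or consigned goods → Annual Certificate required.
Sec. 17-7. floor area 12,200 square feet > 3,600 square feet; is located in Zone C; is a sole proprietorship → General Business Authorization not required.
Sec. 17-8. is a sole proprietorship (not: is a registered nonprofit) → General Business Permit not required.
Sec. 17-9. floor area 12,200 square feet ≥ 8,600 square feet → Municipal Registration required.

Annual Certificate, Municipal Registration, Operating Authorization, Trade Authorization, Zone C Registration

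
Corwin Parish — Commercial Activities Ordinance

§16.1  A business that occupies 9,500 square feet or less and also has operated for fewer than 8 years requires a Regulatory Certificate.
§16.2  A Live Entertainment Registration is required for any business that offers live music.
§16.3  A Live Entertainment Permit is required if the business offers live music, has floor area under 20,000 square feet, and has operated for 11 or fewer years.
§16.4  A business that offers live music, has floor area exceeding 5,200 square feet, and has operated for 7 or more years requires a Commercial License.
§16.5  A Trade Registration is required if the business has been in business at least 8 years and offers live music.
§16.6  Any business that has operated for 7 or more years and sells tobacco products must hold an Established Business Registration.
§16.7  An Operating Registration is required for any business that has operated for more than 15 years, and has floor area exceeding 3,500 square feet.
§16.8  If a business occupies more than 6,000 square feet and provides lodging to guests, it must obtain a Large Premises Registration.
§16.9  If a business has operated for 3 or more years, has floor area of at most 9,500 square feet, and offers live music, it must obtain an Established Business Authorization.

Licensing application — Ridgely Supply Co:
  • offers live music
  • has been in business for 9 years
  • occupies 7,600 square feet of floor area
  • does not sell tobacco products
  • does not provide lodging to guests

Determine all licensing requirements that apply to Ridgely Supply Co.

Commercial License, Established Business Authorization, Live Entertainment Permit, Live Entertainment Registration, Trade Registration

§16.1 floor area 7,600 square feet ≤ 9,500 square feet; years in business 9 ≥ 8 → Regulatory Certificate not required.
§16.2 offers live music → Live Entertainment Registration required.
§16.3 offers live music; floor area 7,600 square feet < 20,000 square feet; years in business 9 ≤ 11 → Live Entertainment Permit required.
§16.4 offers live music; floor area 7,600 square feet > 5,200 square feet; years in business 9 ≥ 7 → Commercial License required.
§16.5 years in business 9 ≥ 8; offers live music → Trade Registration required.
§16.6 years in business 9 ≥ 7; does not sell tobacco products → Established Business Registration not required.
§16.7 years in business 9 ≤ 15; floor area 7,600 square feet > 3,500 square feet → Operating Registration not required.
§16.8 floor area 7,600 square feet > 6,000 square feet; does not provide lodging to guests → Large Premises Registration not required.
§16.9 years in business 9 ≥ 3; floor area 7,600 square feet ≤ 9,500 square feet; offers live music → Established Business Authorization required.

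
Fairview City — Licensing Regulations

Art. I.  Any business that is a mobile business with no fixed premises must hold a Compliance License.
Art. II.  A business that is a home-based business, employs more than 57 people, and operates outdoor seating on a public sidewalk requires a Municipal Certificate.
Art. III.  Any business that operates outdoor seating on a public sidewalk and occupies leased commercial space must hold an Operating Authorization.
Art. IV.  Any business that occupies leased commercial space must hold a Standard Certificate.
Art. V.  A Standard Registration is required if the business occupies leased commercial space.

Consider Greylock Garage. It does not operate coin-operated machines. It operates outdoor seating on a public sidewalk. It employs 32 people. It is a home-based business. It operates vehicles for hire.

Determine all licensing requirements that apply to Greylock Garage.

None

Art. I. is a home-based business (not: is a mobile business with no fixed premises) → Compliance License not required.
Art. II. is a home-based business; employees 32 ≤ 57; operates outdoor seating on a public sidewalk → Municipal Certificate not required.
Art. III. operates outdoor seating on a public sidewalk; is a home-based business (not: occupies leased commercial space) → Operating Authorization not required.
Art. IV. is a home-based business (not: occupies leased commercial space) → Standard Certificate not required.
Art. V. is a home-based business (not: occupies leased commercial space) → Standard Registration not required.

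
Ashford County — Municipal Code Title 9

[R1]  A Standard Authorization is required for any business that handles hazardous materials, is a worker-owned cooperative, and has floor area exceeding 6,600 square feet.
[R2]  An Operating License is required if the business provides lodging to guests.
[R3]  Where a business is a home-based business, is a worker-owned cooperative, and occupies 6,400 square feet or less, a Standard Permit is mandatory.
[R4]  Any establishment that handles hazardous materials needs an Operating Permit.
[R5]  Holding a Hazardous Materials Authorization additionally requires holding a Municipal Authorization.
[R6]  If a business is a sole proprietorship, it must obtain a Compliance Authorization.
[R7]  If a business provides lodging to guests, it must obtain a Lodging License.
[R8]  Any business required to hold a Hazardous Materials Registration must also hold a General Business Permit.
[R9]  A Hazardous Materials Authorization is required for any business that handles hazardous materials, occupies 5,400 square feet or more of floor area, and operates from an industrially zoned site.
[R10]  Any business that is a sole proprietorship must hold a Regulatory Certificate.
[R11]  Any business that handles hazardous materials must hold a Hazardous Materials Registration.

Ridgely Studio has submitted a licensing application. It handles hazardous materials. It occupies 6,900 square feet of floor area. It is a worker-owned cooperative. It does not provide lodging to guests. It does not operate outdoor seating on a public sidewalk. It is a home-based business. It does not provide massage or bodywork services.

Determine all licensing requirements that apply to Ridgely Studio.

General Business Permit, Hazardous Materials Registration, Operating Permit, Standard Authorization

[R1] handles hazardous materials; is a worker-owned cooperative; floor area 6,900 square feet > 6,600 square feet → Standard Authorization required.
[R2] does not provide lodging to guests → Operating License not required.
[R3] is a home-based business; is a worker-owned cooperative; floor area 6,900 square feet > 6,400 square feet → Standard Permit not required.
[R4] handles hazardous materials → Operating Permit required.
[R5] Hazardous Materials Authorization is not required → no effect.
[R6] is a worker-owned cooperative (not: is a sole proprietorship) → Compliance Authorization not required.
[R7] does not provide lodging to guests → Lodging License not required.
[R8] Hazardous Materials Registration is required → General Business Permit also required.
[R9] handles hazardous materials; floor area 6,900 square feet ≥ 5,400 square feet; is a home-based business (not: operates from an industrially zoned site) → Hazardous Materials Authorization not required.
[R10] is a worker-owned cooperative (not: is a sole proprietorship) → Regulatory Certificate not required.
[R11] handles hazardous materials → Hazardous Materials Registration required.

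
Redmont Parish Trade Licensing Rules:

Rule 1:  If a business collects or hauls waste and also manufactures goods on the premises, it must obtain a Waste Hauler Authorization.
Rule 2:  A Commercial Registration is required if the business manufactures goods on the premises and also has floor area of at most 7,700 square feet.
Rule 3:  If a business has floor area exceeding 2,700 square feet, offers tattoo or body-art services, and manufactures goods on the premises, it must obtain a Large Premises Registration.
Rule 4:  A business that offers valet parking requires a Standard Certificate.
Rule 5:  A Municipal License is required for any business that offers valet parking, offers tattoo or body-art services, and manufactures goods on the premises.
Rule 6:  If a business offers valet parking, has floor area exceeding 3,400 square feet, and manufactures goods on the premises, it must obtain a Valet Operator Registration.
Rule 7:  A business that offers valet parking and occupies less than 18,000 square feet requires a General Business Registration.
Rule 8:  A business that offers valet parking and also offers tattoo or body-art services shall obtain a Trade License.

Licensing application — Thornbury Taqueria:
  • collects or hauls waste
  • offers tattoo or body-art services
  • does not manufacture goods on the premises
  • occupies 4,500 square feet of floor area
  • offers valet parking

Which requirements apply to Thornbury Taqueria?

Rule 1: collects or hauls waste; does not manufacture goods on the premises → Waste Hauler Authorization not required.
Rule 2: does not manufacture goods on the premises; floor area 4,500 square feet ≤ 7,700 square feet → Commercial Registration not required.
Rule 3: floor area 4,500 square feet > 2,700 square feet; offers tattoo or body-art services; does not manufacture goods on the premises → Large Premises Registration not required.
Rule 4: offers valet parking → Standard Certificate required.
Rule 5: offers valet parking; offers tattoo or body-art services; does not manufacture goods on the premises → Municipal License not required.
Rule 6: offers valet parking; floor area 4,500 square feet > 3,400 square feet; does not manufacture goods on the premises → Valet Operator Registration not required.
Rule 7: offers valet parking; floor area 4,500 square feet < 18,000 square feet → General Business Registration required.
Rule 8: offers valet parking; offers tattoo or body-art services → Trade License required.

General Business Registration, Standard Certificate, Trade License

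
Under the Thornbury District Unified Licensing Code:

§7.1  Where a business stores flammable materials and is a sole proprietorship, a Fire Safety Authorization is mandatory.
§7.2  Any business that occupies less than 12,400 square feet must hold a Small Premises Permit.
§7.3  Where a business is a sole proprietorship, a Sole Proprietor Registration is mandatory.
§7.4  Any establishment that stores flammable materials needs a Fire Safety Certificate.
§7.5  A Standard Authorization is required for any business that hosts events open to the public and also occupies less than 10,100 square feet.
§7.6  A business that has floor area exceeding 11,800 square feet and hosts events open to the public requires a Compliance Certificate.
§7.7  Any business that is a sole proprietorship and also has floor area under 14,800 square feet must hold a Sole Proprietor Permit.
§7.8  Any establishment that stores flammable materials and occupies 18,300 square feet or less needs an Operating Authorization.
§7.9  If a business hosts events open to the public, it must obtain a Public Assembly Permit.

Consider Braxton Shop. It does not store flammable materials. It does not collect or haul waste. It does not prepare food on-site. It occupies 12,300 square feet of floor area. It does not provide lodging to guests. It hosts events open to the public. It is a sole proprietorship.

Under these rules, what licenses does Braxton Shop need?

Compliance Certificate, Public Assembly Permit, Small Premises Permit, Sole Proprietor Permit, Sole Proprietor Registration

§7.1 does not store flammable materials; is a sole proprietorship → Fire Safety Authorization not required.
§7.2 floor area 12,300 square feet < 12,400 square feet → Small Premises Permit required.
§7.3 is a sole proprietorship → Sole Proprietor Registration required.
§7.4 does not store flammable materials → Fire Safety Certificate not required.
§7.5 hosts events open to the public; floor area 12,300 square feet ≥ 10,100 square feet → Standard Authorization not required.
§7.6 floor area 12,300 square feet > 11,800 square feet; hosts events open to the public → Compliance Certificate required.
§7.7 is a sole proprietorship; floor area 12,300 square feet < 14,800 square feet → Sole Proprietor Permit required.
§7.8 does not store flammable materials; floor area 12,300 square feet ≤ 18,300 square feet → Operating Authorization not required.
§7.9 hosts events open to the public → Public Assembly Permit required.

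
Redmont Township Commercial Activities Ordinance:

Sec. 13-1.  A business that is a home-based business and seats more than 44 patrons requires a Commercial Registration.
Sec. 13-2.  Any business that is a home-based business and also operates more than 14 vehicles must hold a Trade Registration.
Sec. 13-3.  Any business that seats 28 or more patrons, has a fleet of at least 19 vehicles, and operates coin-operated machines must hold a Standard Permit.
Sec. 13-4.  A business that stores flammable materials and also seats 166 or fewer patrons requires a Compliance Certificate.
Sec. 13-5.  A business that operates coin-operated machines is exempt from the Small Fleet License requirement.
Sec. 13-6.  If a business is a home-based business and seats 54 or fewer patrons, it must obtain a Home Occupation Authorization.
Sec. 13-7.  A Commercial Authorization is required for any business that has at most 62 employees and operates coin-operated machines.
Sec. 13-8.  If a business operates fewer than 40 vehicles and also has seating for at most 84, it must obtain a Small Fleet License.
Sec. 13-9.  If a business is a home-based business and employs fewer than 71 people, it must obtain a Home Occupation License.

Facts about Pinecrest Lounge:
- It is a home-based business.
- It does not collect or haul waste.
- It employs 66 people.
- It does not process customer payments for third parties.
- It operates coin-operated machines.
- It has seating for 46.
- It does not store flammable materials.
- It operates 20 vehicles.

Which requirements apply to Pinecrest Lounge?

Commercial Registration, Home Occupation Authorization, Home Occupation License, Standard Permit, Trade Registration

Sec. 13-1. is a home-based business; seating 46 > 44 → Commercial Registration required.
Sec. 13-2. is a home-based business; vehicles 20 > 14 → Trade Registration required.
Sec. 13-3. seating 46 ≥ 28; vehicles 20 ≥ 19; operates coin-operated machines → Standard Permit required.
Sec. 13-4. does not store flammable materials; seating 46 ≤ 166 → Compliance Certificate not required.
Sec. 13-5. operates coin-operated machines → exempt from Small Fleet License.
Sec. 13-6. is a home-based business; seating 46 ≤ 54 → Home Occupation Authorization required.
Sec. 13-7. employees 66 > 62; operates coin-operated machines → Commercial Authorization not required.
Sec. 13-8. vehicles 20 < 40; seating 46 ≤ 84 → Small Fleet License required.
Sec. 13-9. is a home-based business; employees 66 < 71 → Home Occupation License required.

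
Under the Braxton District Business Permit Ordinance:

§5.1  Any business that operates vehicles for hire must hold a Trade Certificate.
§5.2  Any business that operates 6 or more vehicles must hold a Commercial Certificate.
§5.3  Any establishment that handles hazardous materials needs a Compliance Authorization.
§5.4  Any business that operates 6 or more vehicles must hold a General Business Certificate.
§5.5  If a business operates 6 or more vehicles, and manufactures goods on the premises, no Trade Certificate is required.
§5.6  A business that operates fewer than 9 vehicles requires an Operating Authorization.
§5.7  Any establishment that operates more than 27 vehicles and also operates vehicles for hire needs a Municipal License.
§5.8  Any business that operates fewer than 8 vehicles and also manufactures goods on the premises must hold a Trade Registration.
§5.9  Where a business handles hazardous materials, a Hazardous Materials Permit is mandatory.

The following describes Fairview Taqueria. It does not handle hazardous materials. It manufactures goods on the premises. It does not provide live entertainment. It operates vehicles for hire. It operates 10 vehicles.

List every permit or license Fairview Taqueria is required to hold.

§5.1 operates vehicles for hire → Trade Certificate required.
§5.2 vehicles 10 ≥ 6 → Commercial Certificate required.
§5.3 does not handle hazardous materials → Compliance Authorization not required.
§5.4 vehicles 10 ≥ 6 → General Business Certificate required.
§5.5 vehicles 10 ≥ 6; manufactures goods on the premises → exempt from Trade Certificate.
§5.6 vehicles 10 ≥ 9 → Operating Authorization not required.
§5.7 vehicles 10 ≤ 27; operates vehicles for hire → Municipal License not required.
§5.8 vehicles 10 ≥ 8; manufactures goods on the premises → Trade Registration not required.
§5.9 does not handle hazardous materials → Hazardous Materials Permit not required.

Commercial Certificate, General Business Certificate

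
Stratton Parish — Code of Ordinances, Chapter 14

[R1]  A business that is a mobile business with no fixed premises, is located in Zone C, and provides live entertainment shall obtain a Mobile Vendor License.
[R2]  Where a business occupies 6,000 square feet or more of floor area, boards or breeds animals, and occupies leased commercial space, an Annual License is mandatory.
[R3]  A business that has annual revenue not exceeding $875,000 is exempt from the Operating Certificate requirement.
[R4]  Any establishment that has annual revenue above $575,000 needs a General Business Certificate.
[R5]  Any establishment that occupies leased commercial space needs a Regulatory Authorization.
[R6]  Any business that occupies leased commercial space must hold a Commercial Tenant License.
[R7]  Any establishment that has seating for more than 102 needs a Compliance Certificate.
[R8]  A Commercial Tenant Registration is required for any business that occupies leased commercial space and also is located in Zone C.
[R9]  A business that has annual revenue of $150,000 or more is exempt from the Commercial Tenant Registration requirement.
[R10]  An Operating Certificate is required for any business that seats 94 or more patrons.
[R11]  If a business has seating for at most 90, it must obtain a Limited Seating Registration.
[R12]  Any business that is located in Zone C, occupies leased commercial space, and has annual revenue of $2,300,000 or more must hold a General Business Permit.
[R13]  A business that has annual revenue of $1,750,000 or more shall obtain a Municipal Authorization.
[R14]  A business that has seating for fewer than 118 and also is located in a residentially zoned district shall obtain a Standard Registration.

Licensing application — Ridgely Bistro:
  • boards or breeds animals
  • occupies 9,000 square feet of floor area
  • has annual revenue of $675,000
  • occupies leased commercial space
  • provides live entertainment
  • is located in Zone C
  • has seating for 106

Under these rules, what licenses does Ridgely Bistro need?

Annual License, Commercial Tenant License, Compliance Certificate, General Business Certificate, Regulatory Authorization

[R1] occupies leased commercial space (not: is a mobile business with no fixed premises); is located in Zone C; provides live entertainment → Mobile Vendor License not required.
[R2] floor area 9,000 square feet ≥ 6,000 square feet; boards or breeds animals; occupies leased commercial space → Annual License required.
[R3] revenue $675,000 ≤ $875,000 → exempt from Operating Certificate.
[R4] revenue $675,000 > $575,000 → General Business Certificate required.
[R5] occupies leased commercial space → Regulatory Authorization required.
[R6] occupies leased commercial space → Commercial Tenant License required.
[R7] seating 106 > 102 → Compliance Certificate required.
[R8] occupies leased commercial space; is located in Zone C → Commercial Tenant Registration required.
[R9] revenue $675,000 ≥ $150,000 → exempt from Commercial Tenant Registration.
[R10] seating 106 ≥ 94 → Operating Certificate required.
[R11] seating 106 > 90 → Limited Seating Registration not required.
[R12] is located in Zone C; occupies leased commercial space; revenue $675,000 < $2,300,000 → General Business Permit not required.
[R13] revenue $675,000 < $1,750,000 → Municipal Authorization not required.
[R14] seating 106 < 118; is located in Zone C (not: is located in a residentially zoned district) → Standard Registration not required.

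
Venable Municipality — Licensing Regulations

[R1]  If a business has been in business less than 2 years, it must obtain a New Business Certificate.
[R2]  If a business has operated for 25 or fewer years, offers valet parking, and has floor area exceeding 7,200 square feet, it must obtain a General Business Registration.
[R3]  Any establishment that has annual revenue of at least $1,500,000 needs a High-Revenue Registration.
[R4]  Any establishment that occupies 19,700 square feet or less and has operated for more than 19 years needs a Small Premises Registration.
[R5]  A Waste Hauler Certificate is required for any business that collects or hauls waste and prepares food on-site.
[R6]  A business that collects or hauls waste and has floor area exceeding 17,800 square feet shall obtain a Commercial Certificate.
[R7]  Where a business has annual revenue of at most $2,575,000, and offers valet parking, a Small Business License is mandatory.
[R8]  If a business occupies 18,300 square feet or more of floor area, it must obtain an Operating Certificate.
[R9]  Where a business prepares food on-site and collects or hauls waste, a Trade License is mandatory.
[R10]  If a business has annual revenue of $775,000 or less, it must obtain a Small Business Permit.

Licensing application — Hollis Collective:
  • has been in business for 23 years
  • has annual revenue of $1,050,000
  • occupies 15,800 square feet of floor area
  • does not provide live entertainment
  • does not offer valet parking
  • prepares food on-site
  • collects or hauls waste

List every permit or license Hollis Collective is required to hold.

Small Premises Registration, Trade License, Waste Hauler Certificate

[R1] years in business 23 ≥ 2 → New Business Certificate not required.
[R2] years in business 23 ≤ 25; does not offer valet parking; floor area 15,800 square feet > 7,200 square feet → General Business Registration not required.
[R3] revenue $1,050,000 < $1,500,000 → High-Revenue Registration not required.
[R4] floor area 15,800 square feet ≤ 19,700 square feet; years in business 23 > 19 → Small Premises Registration required.
[R5] collects or hauls waste; prepares food on-site → Waste Hauler Certificate required.
[R6] collects or hauls waste; floor area 15,800 square feet ≤ 17,800 square feet → Commercial Certificate not required.
[R7] revenue $1,050,000 ≤ $2,575,000; does not offer valet parking → Small Business License not required.
[R8] floor area 15,800 square feet < 18,300 square feet → Operating Certificate not required.
[R9] prepares food on-site; collects or hauls waste → Trade License required.
[R10] revenue $1,050,000 > $775,000 → Small Business Permit not required.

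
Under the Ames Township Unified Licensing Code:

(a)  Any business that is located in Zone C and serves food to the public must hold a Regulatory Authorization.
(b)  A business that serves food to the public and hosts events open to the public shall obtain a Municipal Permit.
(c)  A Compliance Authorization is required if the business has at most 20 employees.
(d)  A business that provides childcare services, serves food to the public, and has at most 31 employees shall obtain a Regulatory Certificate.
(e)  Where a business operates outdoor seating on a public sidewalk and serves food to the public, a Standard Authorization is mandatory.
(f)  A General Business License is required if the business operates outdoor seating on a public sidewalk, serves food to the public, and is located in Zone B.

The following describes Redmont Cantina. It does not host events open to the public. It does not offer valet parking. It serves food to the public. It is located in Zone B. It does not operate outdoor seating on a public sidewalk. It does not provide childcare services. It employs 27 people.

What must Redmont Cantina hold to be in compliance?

None

(a) is located in Zone B (not: is located in Zone C); serves food to the public → Regulatory Authorization not required.
(b) serves food to the public; does not host events open to the public → Municipal Permit not required.
(c) employees 27 > 20 → Compliance Authorization not required.
(d) does not provide childcare services; serves food to the public; employees 27 ≤ 31 → Regulatory Certificate not required.
(e) does not operate outdoor seating on a public sidewalk; serves food to the public → Standard Authorization not required.
(f) does not operate outdoor seating on a public sidewalk; serves food to the public; is located in Zone B → General Business License not required.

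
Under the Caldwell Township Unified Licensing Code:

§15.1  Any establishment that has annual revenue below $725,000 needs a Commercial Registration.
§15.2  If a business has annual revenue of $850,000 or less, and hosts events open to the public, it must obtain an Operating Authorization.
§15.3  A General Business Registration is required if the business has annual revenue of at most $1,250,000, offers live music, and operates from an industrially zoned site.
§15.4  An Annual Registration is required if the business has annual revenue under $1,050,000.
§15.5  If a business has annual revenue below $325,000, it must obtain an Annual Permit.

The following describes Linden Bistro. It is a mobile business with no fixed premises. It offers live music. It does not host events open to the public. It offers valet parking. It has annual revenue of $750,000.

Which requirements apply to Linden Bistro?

§15.1 revenue $750,000 ≥ $725,000 → Commercial Registration not required.
§15.2 revenue $750,000 ≤ $850,000; does not host events open to the public → Operating Authorization not required.
§15.3 revenue $750,000 ≤ $1,250,000; offers live music; is a mobile business with no fixed premises (not: operates from an industrially zoned site) → General Business Registration not required.
§15.4 revenue $750,000 < $1,050,000 → Annual Registration required.
§15.5 revenue $750,000 ≥ $325,000 → Annual Permit not required.

Annual Registration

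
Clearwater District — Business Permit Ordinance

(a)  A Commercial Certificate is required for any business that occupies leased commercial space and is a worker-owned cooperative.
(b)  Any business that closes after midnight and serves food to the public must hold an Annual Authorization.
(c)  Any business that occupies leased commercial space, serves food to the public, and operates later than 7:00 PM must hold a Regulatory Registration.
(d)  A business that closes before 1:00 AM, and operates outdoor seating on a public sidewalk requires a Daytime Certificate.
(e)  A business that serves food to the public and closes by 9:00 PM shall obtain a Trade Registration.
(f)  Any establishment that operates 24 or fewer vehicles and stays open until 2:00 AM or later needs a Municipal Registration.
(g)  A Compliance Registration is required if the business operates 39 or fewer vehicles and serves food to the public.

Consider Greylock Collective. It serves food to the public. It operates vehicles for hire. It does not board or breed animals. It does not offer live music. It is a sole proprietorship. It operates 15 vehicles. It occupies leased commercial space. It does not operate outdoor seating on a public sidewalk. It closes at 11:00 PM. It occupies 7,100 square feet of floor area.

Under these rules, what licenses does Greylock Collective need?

(a) occupies leased commercial space; is a sole proprietorship (not: is a worker-owned cooperative) → Commercial Certificate not required.
(b) closes 11:00 PM, at/before midnight; serves food to the public → Annual Authorization not required.
(c) occupies leased commercial space; serves food to the public; closes 11:00 PM, after 7:00 PM → Regulatory Registration required.
(d) closes 11:00 PM, at/before 1:00 AM; does not operate outdoor seating on a public sidewalk → Daytime Certificate not required.
(e) serves food to the public; closes 11:00 PM, after 9:00 PM → Trade Registration not required.
(f) vehicles 15 ≤ 24; closes 11:00 PM, at/before 2:00 AM → Municipal Registration not required.
(g) vehicles 15 ≤ 39; serves food to the public → Compliance Registration required.

Compliance Registration, Regulatory Registration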